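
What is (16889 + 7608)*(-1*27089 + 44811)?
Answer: 434135834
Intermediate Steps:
(16889 + 7608)*(-1*27089 + 44811) = 24497*(-27089 + 44811) = 24497*17722 = 434135834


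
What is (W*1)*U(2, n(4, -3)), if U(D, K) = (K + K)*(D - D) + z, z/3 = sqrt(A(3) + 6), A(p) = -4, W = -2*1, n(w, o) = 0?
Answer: -6*sqrt(2) ≈ -8.4853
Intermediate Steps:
W = -2
z = 3*sqrt(2) (z = 3*sqrt(-4 + 6) = 3*sqrt(2) ≈ 4.2426)
U(D, K) = 3*sqrt(2) (U(D, K) = (K + K)*(D - D) + 3*sqrt(2) = (2*K)*0 + 3*sqrt(2) = 0 + 3*sqrt(2) = 3*sqrt(2))
(W*1)*U(2, n(4, -3)) = (-2*1)*(3*sqrt(2)) = -6*sqrt(2)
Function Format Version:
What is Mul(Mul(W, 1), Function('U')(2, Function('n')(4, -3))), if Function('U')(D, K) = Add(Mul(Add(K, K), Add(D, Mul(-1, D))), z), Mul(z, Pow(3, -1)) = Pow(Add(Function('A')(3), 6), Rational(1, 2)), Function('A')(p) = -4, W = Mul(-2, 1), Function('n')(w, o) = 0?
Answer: Mul(-6, Pow(2, Rational(1, 2))) ≈ -8.4853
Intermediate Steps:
W = -2
z = Mul(3, Pow(2, Rational(1, 2))) (z = Mul(3, Pow(Add(-4, 6), Rational(1, 2))) = Mul(3, Pow(2, Rational(1, 2))) ≈ 4.2426)
Function('U')(D, K) = Mul(3, Pow(2, Rational(1, 2))) (Function('U')(D, K) = Add(Mul(Add(K, K), Add(D, Mul(-1, D))), Mul(3, Pow(2, Rational(1, 2)))) = Add(Mul(Mul(2, K), 0), Mul(3, Pow(2, Rational(1, 2)))) = Add(0, Mul(3, Pow(2, Rational(1, 2)))) = Mul(3, Pow(2, Rational(1, 2))))
Mul(Mul(W, 1), Function('U')(2, Function('n')(4, -3))) = Mul(Mul(-2, 1), Mul(3, Pow(2, Rational(1, 2)))) = Mul(-2, Mul(3, Pow(2, Rational(1, 2)))) = Mul(-6, Pow(2, Rational(1, 2)))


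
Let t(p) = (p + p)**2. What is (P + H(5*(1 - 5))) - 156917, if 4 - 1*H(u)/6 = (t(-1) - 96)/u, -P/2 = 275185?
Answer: -3536453/5 ≈ -7.0729e+5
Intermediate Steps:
P = -550370 (P = -2*275185 = -550370)
t(p) = 4*p**2 (t(p) = (2*p)**2 = 4*p**2)
H(u) = 24 + 552/u (H(u) = 24 - 6*(4*(-1)**2 - 96)/u = 24 - 6*(4*1 - 96)/u = 24 - 6*(4 - 96)/u = 24 - (-552)/u = 24 + 552/u)
(P + H(5*(1 - 5))) - 156917 = (-550370 + (24 + 552/((5*(1 - 5))))) - 156917 = (-550370 + (24 + 552/((5*(-4))))) - 156917 = (-550370 + (24 + 552/(-20))) - 156917 = (-550370 + (24 + 552*(-1/20))) - 156917 = (-550370 + (24 - 138/5)) - 156917 = (-550370 - 18/5) - 156917 = -2751868/5 - 156917 = -3536453/5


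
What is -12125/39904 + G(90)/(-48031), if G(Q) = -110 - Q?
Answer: -13358025/44572768 ≈ -0.29969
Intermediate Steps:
-12125/39904 + G(90)/(-48031) = -12125/39904 + (-110 - 1*90)/(-48031) = -12125*1/39904 + (-110 - 90)*(-1/48031) = -12125/39904 - 200*(-1/48031) = -12125/39904 + 200/48031 = -13358025/44572768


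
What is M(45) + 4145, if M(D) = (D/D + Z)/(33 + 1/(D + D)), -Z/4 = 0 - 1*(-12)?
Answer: 12310565/2971 ≈ 4143.6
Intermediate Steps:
Z = -48 (Z = -4*(0 - 1*(-12)) = -4*(0 + 12) = -4*12 = -48)
M(D) = -47/(33 + 1/(2*D)) (M(D) = (D/D - 48)/(33 + 1/(D + D)) = (1 - 48)/(33 + 1/(2*D)) = -47/(33 + 1/(2*D)))
M(45) + 4145 = -94*45/(1 + 66*45) + 4145 = -94*45/(1 + 2970) + 4145 = -94*45/2971 + 4145 = -94*45*1/2971 + 4145 = -4230/2971 + 4145 = 12310565/2971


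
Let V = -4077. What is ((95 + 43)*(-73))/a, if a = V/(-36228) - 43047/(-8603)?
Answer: -348862042424/177175683 ≈ -1969.0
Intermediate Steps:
a = 531527049/103889828 (a = -4077/(-36228) - 43047/(-8603) = -4077*(-1/36228) - 43047*(-1/8603) = 1359/12076 + 43047/8603 = 531527049/103889828 ≈ 5.1163)
((95 + 43)*(-73))/a = ((95 + 43)*(-73))/(531527049/103889828) = (138*(-73))*(103889828/531527049) = -10074*103889828/531527049 = -348862042424/177175683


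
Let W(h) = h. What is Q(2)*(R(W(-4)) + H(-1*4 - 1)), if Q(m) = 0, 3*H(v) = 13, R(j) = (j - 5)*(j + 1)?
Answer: 0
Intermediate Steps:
R(j) = (1 + j)*(-5 + j) (R(j) = (-5 + j)*(1 + j) = (1 + j)*(-5 + j))
H(v) = 13/3 (H(v) = (1/3)*13 = 13/3)
Q(2)*(R(W(-4)) + H(-1*4 - 1)) = 0*((-5 + (-4)**2 - 4*(-4)) + 13/3) = 0*((-5 + 16 + 16) + 13/3) = 0*(27 + 13/3) = 0*(94/3) = 0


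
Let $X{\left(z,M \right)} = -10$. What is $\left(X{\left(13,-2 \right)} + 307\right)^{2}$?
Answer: $88209$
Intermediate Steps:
$\left(X{\left(13,-2 \right)} + 307\right)^{2} = \left(-10 + 307\right)^{2} = 297^{2} = 88209$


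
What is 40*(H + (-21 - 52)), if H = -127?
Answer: -8000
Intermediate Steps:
40*(H + (-21 - 52)) = 40*(-127 + (-21 - 52)) = 40*(-127 - 73) = 40*(-200) = -8000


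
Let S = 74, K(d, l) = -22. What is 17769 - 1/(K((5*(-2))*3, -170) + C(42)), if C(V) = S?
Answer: 923987/52 ≈ 17769.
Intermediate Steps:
C(V) = 74
17769 - 1/(K((5*(-2))*3, -170) + C(42)) = 17769 - 1/(-22 + 74) = 17769 - 1/52 = 923987/52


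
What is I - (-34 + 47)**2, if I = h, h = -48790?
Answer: -48959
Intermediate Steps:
I = -48790
I - (-34 + 47)**2 = -48790 - (-34 + 47)**2 = -48790 - 1*13**2 = -48790 - 1*169 = -48790 - 169 = -48959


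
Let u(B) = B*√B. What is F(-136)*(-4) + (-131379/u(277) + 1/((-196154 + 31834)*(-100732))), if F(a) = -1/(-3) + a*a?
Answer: -3673878356861437/49656846720 - 131379*√277/76729 ≈ -74014.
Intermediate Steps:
F(a) = ⅓ + a² (F(a) = -1*(-⅓) + a² = ⅓ + a²)
u(B) = B^(3/2)
F(-136)*(-4) + (-131379/u(277) + 1/((-196154 + 31834)*(-100732))) = (⅓ + (-136)²)*(-4) + (-131379*√277/76729 + 1/((-196154 + 31834)*(-100732))) = (⅓ + 18496)*(-4) + (-131379*√277/76729 - 1/100732/(-164320)) = (55489/3)*(-4) + (-131379*√277/76729 - 1/164320*(-1/100732)) = -221956/3 + (-131379*√277/76729 + 1/16552282240) = -221956/3 + (1/16552282240 - 131379*√277/76729) = -3673878356861437/49656846720 - 131379*√277/76729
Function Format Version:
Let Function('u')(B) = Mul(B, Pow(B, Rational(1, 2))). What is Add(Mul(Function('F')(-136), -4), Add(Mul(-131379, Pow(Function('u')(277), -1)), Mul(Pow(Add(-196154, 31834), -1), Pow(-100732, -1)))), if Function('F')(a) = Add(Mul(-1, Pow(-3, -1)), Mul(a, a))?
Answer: Add(Rational(-3673878356861437, 49656846720), Mul(Rational(-131379, 76729), Pow(277, Rational(1, 2)))) ≈ -74014.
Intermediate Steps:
Function('F')(a) = Add(Rational(1, 3), Pow(a, 2)) (Function('F')(a) = Add(Mul(-1, Rational(-1, 3)), Pow(a, 2)) = Add(Rational(1, 3), Pow(a, 2)))
Function('u')(B) = Pow(B, Rational(3, 2))
Add(Mul(Function('F')(-136), -4), Add(Mul(-131379, Pow(Function('u')(277), -1)), Mul(Pow(Add(-196154, 31834), -1), Pow(-100732, -1)))) = Add(Mul(Add(Rational(1, 3), Pow(-136, 2)), -4), Add(Mul(-131379, Pow(Pow(277, Rational(3, 2)), -1)), Mul(Pow(Add(-196154, 31834), -1), Pow(-100732, -1)))) = Add(Mul(Add(Rational(1, 3), 18496), -4), Add(Mul(-131379, Pow(Mul(277, Pow(277, Rational(1, 2))), -1)), Mul(Pow(-164320, -1), Rational(-1, 100732)))) = Add(Mul(Rational(55489, 3), -4), Add(Mul(-131379, Mul(Rational(1, 76729), Pow(277, Rational(1, 2)))), Mul(Rational(-1, 164320), Rational(-1, 100732)))) = Add(Rational(-221956, 3), Add(Mul(Rational(-131379, 76729), Pow(277, Rational(1, 2))), Rational(1, 16552282240))) = Add(Rational(-221956, 3), Add(Rational(1, 16552282240), Mul(Rational(-131379, 76729), Pow(277, Rational(1, 2))))) = Add(Rational(-3673878356861437, 49656846720), Mul(Rational(-131379, 76729), Pow(277, Rational(1, 2))))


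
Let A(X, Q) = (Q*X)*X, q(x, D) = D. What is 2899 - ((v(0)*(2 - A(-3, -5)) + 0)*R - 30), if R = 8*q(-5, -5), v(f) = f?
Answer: 2929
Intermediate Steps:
A(X, Q) = Q*X²
R = -40 (R = 8*(-5) = -40)
2899 - ((v(0)*(2 - A(-3, -5)) + 0)*R - 30) = 2899 - ((0*(2 - (-5)*(-3)²) + 0)*(-40) - 30) = 2899 - ((0*(2 - (-5)*9) + 0)*(-40) - 30) = 2899 - ((0*(2 - 1*(-45)) + 0)*(-40) - 30) = 2899 - ((0*(2 + 45) + 0)*(-40) - 30) = 2899 - ((0*47 + 0)*(-40) - 30) = 2899 - ((0 + 0)*(-40) - 30) = 2899 - (0*(-40) - 30) = 2899 - (0 - 30) = 2899 - 1*(-30) = 2899 + 30 = 2929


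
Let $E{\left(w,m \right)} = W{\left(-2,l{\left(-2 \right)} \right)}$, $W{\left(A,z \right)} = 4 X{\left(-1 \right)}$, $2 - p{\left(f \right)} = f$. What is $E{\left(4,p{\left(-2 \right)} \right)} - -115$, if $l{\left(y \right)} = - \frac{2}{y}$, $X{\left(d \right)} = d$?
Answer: $111$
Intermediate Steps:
$p{\left(f \right)} = 2 - f$
$W{\left(A,z \right)} = -4$ ($W{\left(A,z \right)} = 4 \left(-1\right) = -4$)
$E{\left(w,m \right)} = -4$
$E{\left(4,p{\left(-2 \right)} \right)} - -115 = -4 - -115 = -4 + 115 = 111$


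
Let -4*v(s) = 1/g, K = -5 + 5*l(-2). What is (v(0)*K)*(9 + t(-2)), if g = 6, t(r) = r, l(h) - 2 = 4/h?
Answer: 35/24 ≈ 1.4583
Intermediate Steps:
l(h) = 2 + 4/h
K = -5 (K = -5 + 5*(2 + 4/(-2)) = -5 + 5*(2 + 4*(-½)) = -5 + 5*(2 - 2) = -5 + 5*0 = -5 + 0 = -5)
v(s) = -1/24 (v(s) = -¼/6 = -¼*⅙ = -1/24)
(v(0)*K)*(9 + t(-2)) = (-1/24*(-5))*(9 - 2) = (5/24)*7 = 35/24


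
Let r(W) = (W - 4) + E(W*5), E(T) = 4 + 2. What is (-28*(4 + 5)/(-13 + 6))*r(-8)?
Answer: -216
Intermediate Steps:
E(T) = 6
r(W) = 2 + W (r(W) = (W - 4) + 6 = (-4 + W) + 6 = 2 + W)
(-28*(4 + 5)/(-13 + 6))*r(-8) = (-28*(4 + 5)/(-13 + 6))*(2 - 8) = -252/(-7)*(-6) = -252*(-1)/7*(-6) = -28*(-9/7)*(-6) = 36*(-6) = -216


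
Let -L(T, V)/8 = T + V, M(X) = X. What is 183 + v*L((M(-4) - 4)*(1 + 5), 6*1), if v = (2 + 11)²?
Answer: 56967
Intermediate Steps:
v = 169 (v = 13² = 169)
L(T, V) = -8*T - 8*V (L(T, V) = -8*(T + V) = -8*T - 8*V)
183 + v*L((M(-4) - 4)*(1 + 5), 6*1) = 183 + 169*(-8*(-4 - 4)*(1 + 5) - 48) = 183 + 169*(-(-64)*6 - 8*6) = 183 + 169*(-8*(-48) - 48) = 183 + 169*(384 - 48) = 183 + 169*336 = 183 + 56784 = 56967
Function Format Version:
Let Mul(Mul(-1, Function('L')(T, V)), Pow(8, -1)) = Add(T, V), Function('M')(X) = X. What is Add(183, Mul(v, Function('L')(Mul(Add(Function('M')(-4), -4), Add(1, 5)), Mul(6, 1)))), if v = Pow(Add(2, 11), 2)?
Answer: 56967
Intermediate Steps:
v = 169 (v = Pow(13, 2) = 169)
Function('L')(T, V) = Add(Mul(-8, T), Mul(-8, V)) (Function('L')(T, V) = Mul(-8, Add(T, V)) = Add(Mul(-8, T), Mul(-8, V)))
Add(183, Mul(v, Function('L')(Mul(Add(Function('M')(-4), -4), Add(1, 5)), Mul(6, 1)))) = Add(183, Mul(169, Add(Mul(-8, Mul(Add(-4, -4), Add(1, 5))), Mul(-8, Mul(6, 1))))) = Add(183, Mul(169, Add(Mul(-8, Mul(-8, 6)), Mul(-8, 6)))) = Add(183, Mul(169, Add(Mul(-8, -48), -48))) = Add(183, Mul(169, Add(384, -48))) = Add(183, Mul(169, 336)) = Add(183, 56784) = 56967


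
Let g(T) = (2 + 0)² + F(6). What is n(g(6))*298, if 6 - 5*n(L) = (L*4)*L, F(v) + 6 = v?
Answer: -17284/5 ≈ -3456.8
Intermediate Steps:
F(v) = -6 + v
g(T) = 4 (g(T) = (2 + 0)² + (-6 + 6) = 2² + 0 = 4 + 0 = 4)
n(L) = 6/5 - 4*L²/5 (n(L) = 6/5 - L*4*L/5 = 6/5 - 4*L*L/5 = 6/5 - 4*L²/5)
n(g(6))*298 = (6/5 - ⅘*4²)*298 = (6/5 - ⅘*16)*298 = (6/5 - 64/5)*298 = -58/5*298 = -17284/5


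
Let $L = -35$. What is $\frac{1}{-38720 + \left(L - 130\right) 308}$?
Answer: $- \frac{1}{89540} \approx -1.1168 \cdot 10^{-5}$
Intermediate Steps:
$\frac{1}{-38720 + \left(L - 130\right) 308} = \frac{1}{-38720 + \left(-35 - 130\right) 308} = \frac{1}{-38720 - 50820} = \frac{1}{-89540} = - \frac{1}{89540}$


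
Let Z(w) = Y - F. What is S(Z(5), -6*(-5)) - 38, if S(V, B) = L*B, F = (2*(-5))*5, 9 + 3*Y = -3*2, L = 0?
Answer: -38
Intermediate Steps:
Y = -5 (Y = -3 + (-3*2)/3 = -3 + (1/3)*(-6) = -3 - 2 = -5)
F = -50 (F = -10*5 = -50)
Z(w) = 45 (Z(w) = -5 - 1*(-50) = -5 + 50 = 45)
S(V, B) = 0 (S(V, B) = 0*B = 0)
S(Z(5), -6*(-5)) - 38 = 0 - 38 = -38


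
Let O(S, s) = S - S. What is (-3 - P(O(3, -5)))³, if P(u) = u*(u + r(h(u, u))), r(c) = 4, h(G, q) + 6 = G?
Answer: -27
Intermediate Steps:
h(G, q) = -6 + G
O(S, s) = 0
P(u) = u*(4 + u) (P(u) = u*(u + 4) = u*(4 + u))
(-3 - P(O(3, -5)))³ = (-3 - 0*(4 + 0))³ = (-3 - 0*4)³ = (-3 - 1*0)³ = (-3 + 0)³ = (-3)³ = -27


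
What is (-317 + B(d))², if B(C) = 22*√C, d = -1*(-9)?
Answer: 63001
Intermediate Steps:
d = 9
(-317 + B(d))² = (-317 + 22*√9)² = (-317 + 22*3)² = (-317 + 66)² = (-251)² = 63001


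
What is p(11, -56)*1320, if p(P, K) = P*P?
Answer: 159720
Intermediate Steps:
p(P, K) = P²
p(11, -56)*1320 = 11²*1320 = 121*1320 = 159720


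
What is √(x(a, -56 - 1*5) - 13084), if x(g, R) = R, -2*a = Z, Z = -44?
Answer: I*√13145 ≈ 114.65*I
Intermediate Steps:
a = 22 (a = -½*(-44) = 22)
√(x(a, -56 - 1*5) - 13084) = √((-56 - 1*5) - 13084) = √((-56 - 5) - 13084) = √(-61 - 13084) = √(-13145) = I*√13145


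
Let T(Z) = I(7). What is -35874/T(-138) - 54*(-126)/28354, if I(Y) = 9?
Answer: -56506120/14177 ≈ -3985.8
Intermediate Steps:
T(Z) = 9
-35874/T(-138) - 54*(-126)/28354 = -35874/9 - 54*(-126)/28354 = -35874*⅑ + 6804*(1/28354) = -3986 + 3402/14177 = -56506120/14177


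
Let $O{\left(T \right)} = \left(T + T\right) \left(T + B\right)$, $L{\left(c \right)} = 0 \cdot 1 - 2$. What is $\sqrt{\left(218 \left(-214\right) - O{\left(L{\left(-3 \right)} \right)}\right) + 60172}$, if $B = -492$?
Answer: $2 \sqrt{2886} \approx 107.44$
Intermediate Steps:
$L{\left(c \right)} = -2$ ($L{\left(c \right)} = 0 - 2 = -2$)
$O{\left(T \right)} = 2 T \left(-492 + T\right)$ ($O{\left(T \right)} = \left(T + T\right) \left(T - 492\right) = 2 T \left(-492 + T\right)$)
$\sqrt{\left(218 \left(-214\right) - O{\left(L{\left(-3 \right)} \right)}\right) + 60172} = \sqrt{\left(218 \left(-214\right) - 2 \left(-2\right) \left(-492 - 2\right)\right) + 60172} = \sqrt{\left(-46652 - 2 \left(-2\right) \left(-494\right)\right) + 60172} = \sqrt{\left(-46652 - 1976\right) + 60172} = \sqrt{-48628 + 60172} = \sqrt{11544} = 2 \sqrt{2886}$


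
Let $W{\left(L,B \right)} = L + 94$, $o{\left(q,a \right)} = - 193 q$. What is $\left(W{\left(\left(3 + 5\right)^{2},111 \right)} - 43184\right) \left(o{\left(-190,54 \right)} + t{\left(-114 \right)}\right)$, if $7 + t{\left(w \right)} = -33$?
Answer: $-1576042380$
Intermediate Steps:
$t{\left(w \right)} = -40$ ($t{\left(w \right)} = -7 - 33 = -40$)
$W{\left(L,B \right)} = 94 + L$
$\left(W{\left(\left(3 + 5\right)^{2},111 \right)} - 43184\right) \left(o{\left(-190,54 \right)} + t{\left(-114 \right)}\right) = \left(\left(94 + \left(3 + 5\right)^{2}\right) - 43184\right) \left(\left(-193\right) \left(-190\right) - 40\right) = \left(\left(94 + 8^{2}\right) - 43184\right) \left(36670 - 40\right) = \left(\left(94 + 64\right) - 43184\right) 36630 = \left(158 - 43184\right) 36630 = \left(-43026\right) 36630 = -1576042380$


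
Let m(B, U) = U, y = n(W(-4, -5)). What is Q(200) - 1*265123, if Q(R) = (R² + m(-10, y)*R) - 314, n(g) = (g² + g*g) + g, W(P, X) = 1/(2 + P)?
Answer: -225437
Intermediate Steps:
n(g) = g + 2*g² (n(g) = (g² + g²) + g = 2*g² + g = g + 2*g²)
y = 0 (y = (1 + 2/(2 - 4))/(2 - 4) = (1 + 2/(-2))/(-2) = -(1 + 2*(-½))/2 = -(1 - 1)/2 = -½*0 = 0)
Q(R) = -314 + R² (Q(R) = (R² + 0*R) - 314 = (R² + 0) - 314 = R² - 314 = -314 + R²)
Q(200) - 1*265123 = (-314 + 200²) - 1*265123 = (-314 + 40000) - 265123 = 39686 - 265123 = -225437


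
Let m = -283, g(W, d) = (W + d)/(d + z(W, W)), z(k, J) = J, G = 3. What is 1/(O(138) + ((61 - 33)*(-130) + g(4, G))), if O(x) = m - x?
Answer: -1/4060 ≈ -0.00024631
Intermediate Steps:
g(W, d) = 1 (g(W, d) = (W + d)/(d + W) = (W + d)/(W + d) = 1)
O(x) = -283 - x
1/(O(138) + ((61 - 33)*(-130) + g(4, G))) = 1/((-283 - 1*138) + ((61 - 33)*(-130) + 1)) = 1/((-283 - 138) + (28*(-130) + 1)) = 1/(-421 + (-3640 + 1)) = 1/(-421 - 3639) = 1/(-4060) = -1/4060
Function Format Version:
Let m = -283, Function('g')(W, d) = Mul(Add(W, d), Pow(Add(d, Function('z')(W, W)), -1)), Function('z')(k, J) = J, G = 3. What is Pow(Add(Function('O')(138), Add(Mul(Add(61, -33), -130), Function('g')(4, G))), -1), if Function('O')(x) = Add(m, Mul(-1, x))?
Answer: Rational(-1, 4060) ≈ -0.00024631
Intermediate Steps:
Function('g')(W, d) = 1 (Function('g')(W, d) = Mul(Add(W, d), Pow(Add(d, W), -1)) = Mul(Add(W, d), Pow(Add(W, d), -1)) = 1)
Function('O')(x) = Add(-283, Mul(-1, x))
Pow(Add(Function('O')(138), Add(Mul(Add(61, -33), -130), Function('g')(4, G))), -1) = Pow(Add(Add(-283, Mul(-1, 138)), Add(Mul(Add(61, -33), -130), 1)), -1) = Pow(Add(Add(-283, -138), Add(Mul(28, -130), 1)), -1) = Pow(Add(-421, Add(-3640, 1)), -1) = Pow(Add(-421, -3639), -1) = Pow(-4060, -1) = Rational(-1, 4060)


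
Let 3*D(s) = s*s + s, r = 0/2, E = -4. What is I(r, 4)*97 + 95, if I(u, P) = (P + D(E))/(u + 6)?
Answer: 673/3 ≈ 224.33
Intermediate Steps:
r = 0 (r = 0*(1/2) = 0)
D(s) = s/3 + s**2/3 (D(s) = (s*s + s)/3 = (s**2 + s)/3 = (s + s**2)/3 = s/3 + s**2/3)
I(u, P) = (4 + P)/(6 + u) (I(u, P) = (P + (1/3)*(-4)*(1 - 4))/(u + 6) = (P + (1/3)*(-4)*(-3))/(6 + u) = (P + 4)/(6 + u) = (4 + P)/(6 + u))
I(r, 4)*97 + 95 = ((4 + 4)/(6 + 0))*97 + 95 = (8/6)*97 + 95 = ((1/6)*8)*97 + 95 = (4/3)*97 + 95 = 388/3 + 95 = 673/3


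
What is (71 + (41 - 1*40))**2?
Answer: 5184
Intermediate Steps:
(71 + (41 - 1*40))**2 = (71 + (41 - 40))**2 = (71 + 1)**2 = 72**2 = 5184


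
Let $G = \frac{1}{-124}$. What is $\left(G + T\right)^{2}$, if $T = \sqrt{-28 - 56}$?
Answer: $\frac{\left(1 - 248 i \sqrt{21}\right)^{2}}{15376} \approx -84.0 - 0.14783 i$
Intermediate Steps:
$G = - \frac{1}{124} \approx -0.0080645$
$T = 2 i \sqrt{21}$ ($T = \sqrt{-84} = 2 i \sqrt{21} \approx 9.1651 i$)
$\left(G + T\right)^{2} = \left(- \frac{1}{124} + 2 i \sqrt{21}\right)^{2}$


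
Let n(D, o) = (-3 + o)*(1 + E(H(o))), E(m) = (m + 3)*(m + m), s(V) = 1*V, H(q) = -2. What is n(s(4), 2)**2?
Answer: 9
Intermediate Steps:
s(V) = V
E(m) = 2*m*(3 + m) (E(m) = (3 + m)*(2*m) = 2*m*(3 + m))
n(D, o) = 9 - 3*o (n(D, o) = (-3 + o)*(1 + 2*(-2)*(3 - 2)) = (-3 + o)*(1 + 2*(-2)*1) = (-3 + o)*(1 - 4) = (-3 + o)*(-3) = 9 - 3*o)
n(s(4), 2)**2 = (9 - 3*2)**2 = (9 - 6)**2 = 3**2 = 9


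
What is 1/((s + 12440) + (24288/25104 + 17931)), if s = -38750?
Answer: -523/4381711 ≈ -0.00011936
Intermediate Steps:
1/((s + 12440) + (24288/25104 + 17931)) = 1/((-38750 + 12440) + (24288/25104 + 17931)) = 1/(-26310 + (24288*(1/25104) + 17931)) = 1/(-26310 + (506/523 + 17931)) = 1/(-26310 + 9378419/523) = 1/(-4381711/523) = -523/4381711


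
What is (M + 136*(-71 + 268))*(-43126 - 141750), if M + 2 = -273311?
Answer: 45575816396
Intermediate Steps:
M = -273313 (M = -2 - 273311 = -273313)
(M + 136*(-71 + 268))*(-43126 - 141750) = (-273313 + 136*(-71 + 268))*(-43126 - 141750) = (-273313 + 136*197)*(-184876) = (-273313 + 26792)*(-184876) = -246521*(-184876) = 45575816396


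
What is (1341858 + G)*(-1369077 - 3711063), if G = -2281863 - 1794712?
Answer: 13892745220380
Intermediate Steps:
G = -4076575
(1341858 + G)*(-1369077 - 3711063) = (1341858 - 4076575)*(-1369077 - 3711063) = -2734717*(-5080140) = 13892745220380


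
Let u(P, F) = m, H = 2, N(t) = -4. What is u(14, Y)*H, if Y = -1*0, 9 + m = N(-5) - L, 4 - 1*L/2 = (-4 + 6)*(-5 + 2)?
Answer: -66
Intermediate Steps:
L = 20 (L = 8 - 2*(-4 + 6)*(-5 + 2) = 8 - 4*(-3) = 8 - 2*(-6) = 8 + 12 = 20)
m = -33 (m = -9 + (-4 - 1*20) = -9 + (-4 - 20) = -9 - 24 = -33)
Y = 0
u(P, F) = -33
u(14, Y)*H = -33*2 = -66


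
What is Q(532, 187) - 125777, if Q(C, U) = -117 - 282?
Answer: -126176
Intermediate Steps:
Q(C, U) = -399
Q(532, 187) - 125777 = -399 - 125777 = -126176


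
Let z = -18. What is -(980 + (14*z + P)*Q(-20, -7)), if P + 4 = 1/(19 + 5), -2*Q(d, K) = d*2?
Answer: 24835/6 ≈ 4139.2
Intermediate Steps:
Q(d, K) = -d (Q(d, K) = -d*2/2 = -d)
P = -95/24 (P = -4 + 1/(19 + 5) = -4 + 1/24 = -95/24 ≈ -3.9583)
-(980 + (14*z + P)*Q(-20, -7)) = -(980 + (14*(-18) - 95/24)*(-1*(-20))) = -(980 + (-252 - 95/24)*20) = -(980 - 6143/24*20) = -(980 - 30715/6) = -1*(-24835/6) = 24835/6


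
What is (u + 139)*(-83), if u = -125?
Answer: -1162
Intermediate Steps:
(u + 139)*(-83) = (-125 + 139)*(-83) = 14*(-83) = -1162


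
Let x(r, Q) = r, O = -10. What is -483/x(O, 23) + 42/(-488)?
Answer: 58821/1220 ≈ 48.214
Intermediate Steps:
-483/x(O, 23) + 42/(-488) = -483/(-10) + 42/(-488) = -483*(-⅒) + 42*(-1/488) = 483/10 - 21/244 = 58821/1220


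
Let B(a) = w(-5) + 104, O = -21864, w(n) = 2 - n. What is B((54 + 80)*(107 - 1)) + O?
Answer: -21753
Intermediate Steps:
B(a) = 111 (B(a) = (2 - 1*(-5)) + 104 = (2 + 5) + 104 = 7 + 104 = 111)
B((54 + 80)*(107 - 1)) + O = 111 - 21864 = -21753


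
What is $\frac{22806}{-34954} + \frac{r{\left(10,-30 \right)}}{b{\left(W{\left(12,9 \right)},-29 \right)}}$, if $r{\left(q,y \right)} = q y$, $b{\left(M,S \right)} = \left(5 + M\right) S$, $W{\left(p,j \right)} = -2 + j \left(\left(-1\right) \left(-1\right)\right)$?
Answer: $\frac{106238}{506833} \approx 0.20961$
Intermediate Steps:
$W{\left(p,j \right)} = -2 + j$ ($W{\left(p,j \right)} = -2 + j 1 = -2 + j$)
$b{\left(M,S \right)} = S \left(5 + M\right)$
$\frac{22806}{-34954} + \frac{r{\left(10,-30 \right)}}{b{\left(W{\left(12,9 \right)},-29 \right)}} = \frac{22806}{-34954} + \frac{10 \left(-30\right)}{\left(-29\right) \left(5 + \left(-2 + 9\right)\right)} = 22806 \left(- \frac{1}{34954}\right) - \frac{300}{\left(-29\right) \left(5 + 7\right)} = - \frac{11403}{17477} - \frac{300}{\left(-29\right) 12} = - \frac{11403}{17477} - \frac{300}{-348} = - \frac{11403}{17477} - - \frac{25}{29} = - \frac{11403}{17477} + \frac{25}{29} = \frac{106238}{506833}$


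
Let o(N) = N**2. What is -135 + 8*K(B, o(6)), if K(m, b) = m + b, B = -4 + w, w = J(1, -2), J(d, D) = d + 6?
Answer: 177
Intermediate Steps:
J(d, D) = 6 + d
w = 7 (w = 6 + 1 = 7)
B = 3 (B = -4 + 7 = 3)
K(m, b) = b + m
-135 + 8*K(B, o(6)) = -135 + 8*(6**2 + 3) = -135 + 8*(36 + 3) = -135 + 8*39 = -135 + 312 = 177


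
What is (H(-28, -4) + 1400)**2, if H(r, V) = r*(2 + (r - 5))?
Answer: 5143824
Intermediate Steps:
H(r, V) = r*(-3 + r) (H(r, V) = r*(2 + (-5 + r)) = r*(-3 + r))
(H(-28, -4) + 1400)**2 = (-28*(-3 - 28) + 1400)**2 = (-28*(-31) + 1400)**2 = (868 + 1400)**2 = 2268**2 = 5143824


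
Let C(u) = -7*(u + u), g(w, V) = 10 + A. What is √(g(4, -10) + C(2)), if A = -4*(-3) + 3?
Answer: I*√3 ≈ 1.732*I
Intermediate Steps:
A = 15 (A = 12 + 3 = 15)
g(w, V) = 25 (g(w, V) = 10 + 15 = 25)
C(u) = -14*u
√(g(4, -10) + C(2)) = √(25 - 14*2) = √(25 - 28) = √(-3) = I*√3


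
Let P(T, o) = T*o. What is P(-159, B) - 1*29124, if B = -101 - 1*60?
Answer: -3525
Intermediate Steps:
B = -161 (B = -101 - 60 = -161)
P(-159, B) - 1*29124 = -159*(-161) - 1*29124 = 25599 - 29124 = -3525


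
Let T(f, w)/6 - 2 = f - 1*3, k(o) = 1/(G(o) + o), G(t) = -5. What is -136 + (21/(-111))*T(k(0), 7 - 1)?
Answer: -24908/185 ≈ -134.64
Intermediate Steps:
k(o) = 1/(-5 + o)
T(f, w) = -6 + 6*f (T(f, w) = 12 + 6*(f - 1*3) = 12 + 6*(f - 3) = 12 + 6*(-3 + f) = 12 + (-18 + 6*f) = -6 + 6*f)
-136 + (21/(-111))*T(k(0), 7 - 1) = -136 + (21/(-111))*(-6 + 6/(-5 + 0)) = -136 + (21*(-1/111))*(-6 + 6/(-5)) = -136 - 7*(-6 + 6*(-1/5))/37 = -136 - 7*(-6 - 6/5)/37 = -136 - 7/37*(-36/5) = -136 + 252/185 = -24908/185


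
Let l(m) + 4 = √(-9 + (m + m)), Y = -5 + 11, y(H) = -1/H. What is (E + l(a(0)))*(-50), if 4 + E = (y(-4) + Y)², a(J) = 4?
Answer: -12425/8 - 50*I ≈ -1553.1 - 50.0*I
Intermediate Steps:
Y = 6
E = 561/16 (E = -4 + (-1/(-4) + 6)² = -4 + (-1*(-¼) + 6)² = -4 + (¼ + 6)² = -4 + (25/4)² = -4 + 625/16 = 561/16 ≈ 35.063)
l(m) = -4 + √(-9 + 2*m) (l(m) = -4 + √(-9 + (m + m)) = -4 + √(-9 + 2*m))
(E + l(a(0)))*(-50) = (561/16 + (-4 + √(-9 + 2*4)))*(-50) = (561/16 + (-4 + √(-9 + 8)))*(-50) = (561/16 + (-4 + √(-1)))*(-50) = (561/16 + (-4 + I))*(-50) = (497/16 + I)*(-50) = -12425/8 - 50*I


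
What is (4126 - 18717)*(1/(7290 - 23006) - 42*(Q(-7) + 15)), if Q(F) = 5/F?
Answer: 137587308191/15716 ≈ 8.7546e+6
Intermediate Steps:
(4126 - 18717)*(1/(7290 - 23006) - 42*(Q(-7) + 15)) = (4126 - 18717)*(1/(7290 - 23006) - 42*(5/(-7) + 15)) = -14591*(1/(-15716) - 42*(5*(-⅐) + 15)) = -14591*(-1/15716 - 42*(-5/7 + 15)) = -14591*(-1/15716 - 42*100/7) = -14591*(-1/15716 - 600) = -14591*(-9429601/15716) = 137587308191/15716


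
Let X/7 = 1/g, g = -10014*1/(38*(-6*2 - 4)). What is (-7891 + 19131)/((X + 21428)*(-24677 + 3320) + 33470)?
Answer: -9379780/381878384663 ≈ -2.4562e-5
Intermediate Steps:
g = 5007/304 (g = -10014*1/(38*(-12 - 4)) = -10014/((-16*38)) = -10014/(-608) = -10014*(-1/608) = 5007/304 ≈ 16.470)
X = 2128/5007 (X = 7/(5007/304) = 7*(304/5007) = 2128/5007 ≈ 0.42500)
(-7891 + 19131)/((X + 21428)*(-24677 + 3320) + 33470) = (-7891 + 19131)/((2128/5007 + 21428)*(-24677 + 3320) + 33470) = 11240/((107292124/5007)*(-21357) + 33470) = 11240/(-763812630756/1669 + 33470) = 11240/(-763756769326/1669) = 11240*(-1669/763756769326) = -9379780/381878384663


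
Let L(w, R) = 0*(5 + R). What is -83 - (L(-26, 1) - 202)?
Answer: 119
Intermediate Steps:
L(w, R) = 0
-83 - (L(-26, 1) - 202) = -83 - (0 - 202) = -83 - 1*(-202) = -83 + 202 = 119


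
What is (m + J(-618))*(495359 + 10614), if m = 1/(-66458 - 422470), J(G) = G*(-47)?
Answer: 7185526321749451/488928 ≈ 1.4696e+10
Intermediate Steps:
J(G) = -47*G
m = -1/488928 (m = 1/(-488928) = -1/488928 ≈ -2.0453e-6)
(m + J(-618))*(495359 + 10614) = (-1/488928 - 47*(-618))*(495359 + 10614) = (-1/488928 + 29046)*505973 = (14201402687/488928)*505973 = 7185526321749451/488928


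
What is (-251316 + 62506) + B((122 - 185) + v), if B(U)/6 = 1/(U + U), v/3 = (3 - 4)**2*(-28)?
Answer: -9251691/49 ≈ -1.8881e+5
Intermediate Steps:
v = -84 (v = 3*((3 - 4)**2*(-28)) = 3*((-1)**2*(-28)) = 3*(1*(-28)) = 3*(-28) = -84)
B(U) = 3/U (B(U) = 6/(U + U) = 6/((2*U)) = 6*(1/(2*U)) = 3/U)
(-251316 + 62506) + B((122 - 185) + v) = (-251316 + 62506) + 3/((122 - 185) - 84) = -188810 + 3/(-63 - 84) = -188810 + 3/(-147) = -188810 + 3*(-1/147) = -188810 - 1/49 = -9251691/49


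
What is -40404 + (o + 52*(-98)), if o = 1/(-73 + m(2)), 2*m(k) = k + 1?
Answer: -6506502/143 ≈ -45500.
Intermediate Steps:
m(k) = ½ + k/2 (m(k) = (k + 1)/2 = (1 + k)/2 = ½ + k/2)
o = -2/143 (o = 1/(-73 + (½ + (½)*2)) = 1/(-73 + (½ + 1)) = 1/(-73 + 3/2) = 1/(-143/2) = -2/143 ≈ -0.013986)
-40404 + (o + 52*(-98)) = -40404 + (-2/143 + 52*(-98)) = -40404 + (-2/143 - 5096) = -40404 - 728730/143 = -6506502/143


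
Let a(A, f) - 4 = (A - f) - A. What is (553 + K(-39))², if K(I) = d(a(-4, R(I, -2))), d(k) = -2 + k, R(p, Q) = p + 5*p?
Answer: 622521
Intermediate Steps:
R(p, Q) = 6*p
a(A, f) = 4 - f (a(A, f) = 4 + ((A - f) - A) = 4 - f)
K(I) = 2 - 6*I (K(I) = -2 + (4 - 6*I) = 2 - 6*I)
(553 + K(-39))² = (553 + (2 - 6*(-39)))² = (553 + (2 + 234))² = (553 + 236)² = 789² = 622521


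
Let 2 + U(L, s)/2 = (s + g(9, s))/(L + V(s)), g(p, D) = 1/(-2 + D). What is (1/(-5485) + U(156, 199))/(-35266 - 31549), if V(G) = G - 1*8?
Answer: 1069796939/25052225118725 ≈ 4.2703e-5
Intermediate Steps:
V(G) = -8 + G (V(G) = G - 8 = -8 + G)
U(L, s) = -4 + 2*(s + 1/(-2 + s))/(-8 + L + s) (U(L, s) = -4 + 2*((s + 1/(-2 + s))/(L + (-8 + s))) = -4 + 2*((s + 1/(-2 + s))/(-8 + L + s)) = -4 + 2*(s + 1/(-2 + s))/(-8 + L + s))
(1/(-5485) + U(156, 199))/(-35266 - 31549) = (1/(-5485) + 2*(1 - (-2 + 199)*(-16 + 199 + 2*156))/((-2 + 199)*(-8 + 156 + 199)))/(-35266 - 31549) = (-1/5485 + 2*(1 - 1*197*(-16 + 199 + 312))/(197*347))/(-66815) = (-1/5485 + 2*(1/197)*(1/347)*(1 - 1*197*495))*(-1/66815) = (-1/5485 + 2*(1/197)*(1/347)*(1 - 97515))*(-1/66815) = (-1/5485 + 2*(1/197)*(1/347)*(-97514))*(-1/66815) = (-1/5485 - 195028/68359)*(-1/66815) = -1069796939/374949115*(-1/66815) = 1069796939/25052225118725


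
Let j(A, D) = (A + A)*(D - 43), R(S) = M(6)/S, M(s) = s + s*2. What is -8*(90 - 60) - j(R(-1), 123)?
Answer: 2640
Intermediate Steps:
M(s) = 3*s (M(s) = s + 2*s = 3*s)
R(S) = 18/S (R(S) = (3*6)/S = 18/S)
j(A, D) = 2*A*(-43 + D) (j(A, D) = (2*A)*(-43 + D) = 2*A*(-43 + D))
-8*(90 - 60) - j(R(-1), 123) = -8*(90 - 60) - 2*18/(-1)*(-43 + 123) = -8*30 - 2*18*(-1)*80 = -240 - 2*(-18)*80 = -240 - 1*(-2880) = -240 + 2880 = 2640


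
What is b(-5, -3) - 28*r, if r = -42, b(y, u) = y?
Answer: 1171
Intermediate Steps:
b(-5, -3) - 28*r = -5 - 28*(-42) = -5 + 1176 = 1171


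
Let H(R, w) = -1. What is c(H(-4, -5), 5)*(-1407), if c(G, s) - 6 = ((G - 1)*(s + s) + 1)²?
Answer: -516369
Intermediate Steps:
c(G, s) = 6 + (1 + 2*s*(-1 + G))² (c(G, s) = 6 + ((G - 1)*(s + s) + 1)² = 6 + ((-1 + G)*(2*s) + 1)² = 6 + (2*s*(-1 + G) + 1)² = 6 + (1 + 2*s*(-1 + G))²)
c(H(-4, -5), 5)*(-1407) = (6 + (1 - 2*5 + 2*(-1)*5)²)*(-1407) = (6 + (1 - 10 - 10)²)*(-1407) = (6 + (-19)²)*(-1407) = (6 + 361)*(-1407) = 367*(-1407) = -516369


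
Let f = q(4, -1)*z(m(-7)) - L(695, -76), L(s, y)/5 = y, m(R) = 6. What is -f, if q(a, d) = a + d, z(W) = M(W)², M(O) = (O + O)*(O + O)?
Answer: -62588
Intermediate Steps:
L(s, y) = 5*y
M(O) = 4*O² (M(O) = (2*O)*(2*O) = 4*O²)
z(W) = 16*W⁴ (z(W) = (4*W²)² = 16*W⁴)
f = 62588 (f = (4 - 1)*(16*6⁴) - 5*(-76) = 3*(16*1296) - 1*(-380) = 3*20736 + 380 = 62208 + 380 = 62588)
-f = -1*62588 = -62588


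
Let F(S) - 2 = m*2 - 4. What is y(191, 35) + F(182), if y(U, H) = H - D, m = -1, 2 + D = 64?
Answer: -31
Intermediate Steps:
D = 62 (D = -2 + 64 = 62)
y(U, H) = -62 + H (y(U, H) = H - 1*62 = H - 62 = -62 + H)
F(S) = -4 (F(S) = 2 + (-1*2 - 4) = 2 + (-2 - 4) = 2 - 6 = -4)
y(191, 35) + F(182) = (-62 + 35) - 4 = -27 - 4 = -31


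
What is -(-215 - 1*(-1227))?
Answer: -1012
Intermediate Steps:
-(-215 - 1*(-1227)) = -(-215 + 1227) = -1*1012 = -1012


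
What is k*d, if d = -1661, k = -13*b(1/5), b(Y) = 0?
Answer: 0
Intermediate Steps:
k = 0 (k = -13*0 = 0)
k*d = 0*(-1661) = 0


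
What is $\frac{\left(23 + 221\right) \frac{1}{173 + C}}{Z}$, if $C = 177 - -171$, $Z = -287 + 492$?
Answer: $\frac{244}{106805} \approx 0.0022845$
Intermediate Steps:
$Z = 205$
$C = 348$ ($C = 177 + 171 = 348$)
$\frac{\left(23 + 221\right) \frac{1}{173 + C}}{Z} = \frac{\left(23 + 221\right) \frac{1}{173 + 348}}{205} = \frac{244}{521} \cdot \frac{1}{205} = \frac{244}{106805}$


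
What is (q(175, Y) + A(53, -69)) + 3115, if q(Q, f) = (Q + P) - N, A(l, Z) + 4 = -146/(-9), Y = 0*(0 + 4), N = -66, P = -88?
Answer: 29522/9 ≈ 3280.2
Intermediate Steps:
Y = 0 (Y = 0*4 = 0)
A(l, Z) = 110/9 (A(l, Z) = -4 - 146/(-9) = -4 - 146*(-⅑) = -4 + 146/9 = 110/9)
q(Q, f) = -22 + Q (q(Q, f) = (Q - 88) - 1*(-66) = (-88 + Q) + 66 = -22 + Q)
(q(175, Y) + A(53, -69)) + 3115 = ((-22 + 175) + 110/9) + 3115 = (153 + 110/9) + 3115 = 1487/9 + 3115 = 29522/9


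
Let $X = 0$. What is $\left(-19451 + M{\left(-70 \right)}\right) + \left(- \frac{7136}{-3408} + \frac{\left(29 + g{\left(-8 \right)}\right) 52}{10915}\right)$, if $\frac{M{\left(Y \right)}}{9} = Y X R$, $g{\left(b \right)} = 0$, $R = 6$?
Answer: $- \frac{45216343351}{2324895} \approx -19449.0$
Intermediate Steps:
$M{\left(Y \right)} = 0$ ($M{\left(Y \right)} = 9 Y 0 \cdot 6 = 9 \cdot 0 \cdot 6 = 9 \cdot 0 = 0$)
$\left(-19451 + M{\left(-70 \right)}\right) + \left(- \frac{7136}{-3408} + \frac{\left(29 + g{\left(-8 \right)}\right) 52}{10915}\right) = \left(-19451 + 0\right) + \left(- \frac{7136}{-3408} + \frac{\left(29 + 0\right) 52}{10915}\right) = -19451 + \left(\left(-7136\right) \left(- \frac{1}{3408}\right) + 29 \cdot 52 \cdot \frac{1}{10915}\right) = -19451 + \left(\frac{446}{213} + 1508 \cdot \frac{1}{10915}\right) = -19451 + \left(\frac{446}{213} + \frac{1508}{10915}\right) = -19451 + \frac{5189294}{2324895} = - \frac{45216343351}{2324895}$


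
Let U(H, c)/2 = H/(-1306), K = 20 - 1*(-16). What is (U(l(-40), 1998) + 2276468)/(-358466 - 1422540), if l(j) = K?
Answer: -743266784/581498459 ≈ -1.2782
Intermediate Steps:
K = 36 (K = 20 + 16 = 36)
l(j) = 36
U(H, c) = -H/653 (U(H, c) = 2*(H/(-1306)) = 2*(H*(-1/1306)) = 2*(-H/1306) = -H/653)
(U(l(-40), 1998) + 2276468)/(-358466 - 1422540) = (-1/653*36 + 2276468)/(-358466 - 1422540) = (-36/653 + 2276468)/(-1781006) = (1486533568/653)*(-1/1781006) = -743266784/581498459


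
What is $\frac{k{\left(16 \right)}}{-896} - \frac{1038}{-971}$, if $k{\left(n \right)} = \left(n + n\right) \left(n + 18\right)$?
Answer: $- \frac{1975}{13594} \approx -0.14528$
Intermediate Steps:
$k{\left(n \right)} = 2 n \left(18 + n\right)$
$\frac{k{\left(16 \right)}}{-896} - \frac{1038}{-971} = \frac{2 \cdot 16 \left(18 + 16\right)}{-896} - \frac{1038}{-971} = 2 \cdot 16 \cdot 34 \left(- \frac{1}{896}\right) - - \frac{1038}{971} = 1088 \left(- \frac{1}{896}\right) + \frac{1038}{971} = - \frac{17}{14} + \frac{1038}{971} = - \frac{1975}{13594}$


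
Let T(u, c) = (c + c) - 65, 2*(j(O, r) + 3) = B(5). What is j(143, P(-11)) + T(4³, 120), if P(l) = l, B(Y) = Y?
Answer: 349/2 ≈ 174.50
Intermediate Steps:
j(O, r) = -½ (j(O, r) = -3 + (½)*5 = -3 + 5/2 = -½)
T(u, c) = -65 + 2*c (T(u, c) = 2*c - 65 = -65 + 2*c)
j(143, P(-11)) + T(4³, 120) = -½ + (-65 + 2*120) = -½ + (-65 + 240) = -½ + 175 = 349/2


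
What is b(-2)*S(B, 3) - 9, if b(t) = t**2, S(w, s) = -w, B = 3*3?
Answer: -45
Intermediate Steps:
B = 9
b(-2)*S(B, 3) - 9 = (-2)**2*(-1*9) - 9 = 4*(-9) - 9 = -36 - 9 = -45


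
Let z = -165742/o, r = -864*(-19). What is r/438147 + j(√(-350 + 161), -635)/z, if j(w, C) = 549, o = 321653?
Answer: -8596506803043/8068817786 ≈ -1065.4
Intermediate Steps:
r = 16416
z = -165742/321653 ≈ -0.51528
r/438147 + j(√(-350 + 161), -635)/z = 16416/438147 + 549/(-165742/321653) = 16416*(1/438147) + 549*(-321653/165742) = 1824/48683 - 176587497/165742 = -8596506803043/8068817786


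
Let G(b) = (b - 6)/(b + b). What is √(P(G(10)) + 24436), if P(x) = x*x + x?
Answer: √610906/5 ≈ 156.32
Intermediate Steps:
G(b) = (-6 + b)/(2*b) (G(b) = (-6 + b)/((2*b)) = (-6 + b)*(1/(2*b)) = (-6 + b)/(2*b))
P(x) = x + x² (P(x) = x² + x = x + x²)
√(P(G(10)) + 24436) = √(((½)*(-6 + 10)/10)*(1 + (½)*(-6 + 10)/10) + 24436) = √(((½)*(⅒)*4)*(1 + (½)*(⅒)*4) + 24436) = √((1 + ⅕)/5 + 24436) = √((⅕)*(6/5) + 24436) = √(6/25 + 24436) = √(610906/25) = √610906/5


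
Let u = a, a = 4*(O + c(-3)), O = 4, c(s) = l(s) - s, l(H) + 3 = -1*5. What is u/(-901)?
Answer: 4/901 ≈ 0.0044395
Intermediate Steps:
l(H) = -8 (l(H) = -3 - 1*5 = -3 - 5 = -8)
c(s) = -8 - s
a = -4 (a = 4*(4 + (-8 - 1*(-3))) = 4*(4 + (-8 + 3)) = 4*(4 - 5) = 4*(-1) = -4)
u = -4
u/(-901) = -4/(-901) = -4*(-1/901) = 4/901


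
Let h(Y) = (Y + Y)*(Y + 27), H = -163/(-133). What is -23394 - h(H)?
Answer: -415040270/17689 ≈ -23463.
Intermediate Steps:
H = 163/133 (H = -163*(-1/133) = 163/133 ≈ 1.2256)
h(Y) = 2*Y*(27 + Y) (h(Y) = (2*Y)*(27 + Y) = 2*Y*(27 + Y))
-23394 - h(H) = -23394 - 2*163*(27 + 163/133)/133 = -23394 - 2*163*3754/(133*133) = -23394 - 1*1223804/17689 = -23394 - 1223804/17689 = -415040270/17689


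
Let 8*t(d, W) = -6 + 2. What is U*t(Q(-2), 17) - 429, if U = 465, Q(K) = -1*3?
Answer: -1323/2 ≈ -661.50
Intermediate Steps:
Q(K) = -3
t(d, W) = -1/2 (t(d, W) = (-6 + 2)/8 = (1/8)*(-4) = -1/2)
U*t(Q(-2), 17) - 429 = 465*(-1/2) - 429 = -465/2 - 429 = -1323/2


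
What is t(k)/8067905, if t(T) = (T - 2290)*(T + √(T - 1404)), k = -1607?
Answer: 6262479/8067905 - 3897*I*√3011/8067905 ≈ 0.77622 - 0.026505*I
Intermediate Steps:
t(T) = (-2290 + T)*(T + √(-1404 + T))
t(k)/8067905 = ((-1607)² - 2290*(-1607) - 2290*√(-1404 - 1607) - 1607*√(-1404 - 1607))/8067905 = (2582449 + 3680030 - 2290*I*√3011 - 1607*I*√3011)*(1/8067905) = (6262479 - 3897*I*√3011)*(1/8067905) = 6262479/8067905 - 3897*I*√3011/8067905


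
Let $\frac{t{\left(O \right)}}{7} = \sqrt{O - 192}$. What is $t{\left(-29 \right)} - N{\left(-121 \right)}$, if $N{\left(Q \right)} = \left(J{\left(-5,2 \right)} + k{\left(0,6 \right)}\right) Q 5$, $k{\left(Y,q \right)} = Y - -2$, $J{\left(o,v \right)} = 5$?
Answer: $4235 + 7 i \sqrt{221} \approx 4235.0 + 104.06 i$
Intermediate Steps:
$k{\left(Y,q \right)} = 2 + Y$ ($k{\left(Y,q \right)} = Y + 2 = 2 + Y$)
$N{\left(Q \right)} = 35 Q$ ($N{\left(Q \right)} = \left(5 + \left(2 + 0\right)\right) Q 5 = \left(5 + 2\right) 5 Q = 7 \cdot 5 Q = 35 Q$)
$t{\left(O \right)} = 7 \sqrt{-192 + O}$ ($t{\left(O \right)} = 7 \sqrt{O - 192} = 7 \sqrt{-192 + O}$)
$t{\left(-29 \right)} - N{\left(-121 \right)} = 7 \sqrt{-192 - 29} - 35 \left(-121\right) = 7 \sqrt{-221} - -4235 = 7 i \sqrt{221} + 4235 = 4235 + 7 i \sqrt{221}$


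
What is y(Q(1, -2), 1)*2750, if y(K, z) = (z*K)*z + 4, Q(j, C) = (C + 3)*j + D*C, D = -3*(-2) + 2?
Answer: -30250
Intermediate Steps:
D = 8 (D = 6 + 2 = 8)
Q(j, C) = 8*C + j*(3 + C) (Q(j, C) = (C + 3)*j + 8*C = (3 + C)*j + 8*C = j*(3 + C) + 8*C = 8*C + j*(3 + C))
y(K, z) = 4 + K*z**2 (y(K, z) = (K*z)*z + 4 = K*z**2 + 4 = 4 + K*z**2)
y(Q(1, -2), 1)*2750 = (4 + (3*1 + 8*(-2) - 2*1)*1**2)*2750 = (4 + (3 - 16 - 2)*1)*2750 = (4 - 15*1)*2750 = (4 - 15)*2750 = -11*2750 = -30250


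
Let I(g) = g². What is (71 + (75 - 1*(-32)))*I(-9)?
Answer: 14418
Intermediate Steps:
(71 + (75 - 1*(-32)))*I(-9) = (71 + (75 - 1*(-32)))*(-9)² = (71 + (75 + 32))*81 = (71 + 107)*81 = 178*81 = 14418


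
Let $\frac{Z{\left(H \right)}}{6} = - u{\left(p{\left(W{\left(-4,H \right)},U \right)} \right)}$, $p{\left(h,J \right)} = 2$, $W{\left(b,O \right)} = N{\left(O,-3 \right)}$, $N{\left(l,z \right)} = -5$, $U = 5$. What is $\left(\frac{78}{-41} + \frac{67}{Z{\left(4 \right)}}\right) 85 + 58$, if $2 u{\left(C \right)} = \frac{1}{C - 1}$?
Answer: $- \frac{246251}{123} \approx -2002.0$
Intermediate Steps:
$W{\left(b,O \right)} = -5$
$u{\left(C \right)} = \frac{1}{2 \left(-1 + C\right)}$ ($u{\left(C \right)} = \frac{1}{2 \left(C - 1\right)} = \frac{1}{2 \left(-1 + C\right)}$)
$Z{\left(H \right)} = -3$ ($Z{\left(H \right)} = 6 \left(- \frac{1}{2 \left(-1 + 2\right)}\right) = 6 \left(- \frac{1}{2 \cdot 1}\right) = 6 \left(- \frac{1}{2}\right) = -3$)
$\left(\frac{78}{-41} + \frac{67}{Z{\left(4 \right)}}\right) 85 + 58 = \left(\frac{78}{-41} + \frac{67}{-3}\right) 85 + 58 = \left(78 \left(- \frac{1}{41}\right) + 67 \left(- \frac{1}{3}\right)\right) 85 + 58 = \left(- \frac{78}{41} - \frac{67}{3}\right) 85 + 58 = \left(- \frac{2981}{123}\right) 85 + 58 = - \frac{253385}{123} + 58 = - \frac{246251}{123}$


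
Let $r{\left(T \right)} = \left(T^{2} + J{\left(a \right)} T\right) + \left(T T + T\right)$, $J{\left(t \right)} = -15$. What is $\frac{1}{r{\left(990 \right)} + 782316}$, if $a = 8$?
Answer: $\frac{1}{2728656} \approx 3.6648 \cdot 10^{-7}$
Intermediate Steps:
$r{\left(T \right)} = - 14 T + 2 T^{2}$ ($r{\left(T \right)} = \left(T^{2} - 15 T\right) + \left(T T + T\right) = \left(T^{2} - 15 T\right) + \left(T^{2} + T\right) = \left(T^{2} - 15 T\right) + \left(T + T^{2}\right) = - 14 T + 2 T^{2}$)
$\frac{1}{r{\left(990 \right)} + 782316} = \frac{1}{2 \cdot 990 \left(-7 + 990\right) + 782316} = \frac{1}{2 \cdot 990 \cdot 983 + 782316} = \frac{1}{1946340 + 782316} = \frac{1}{2728656}$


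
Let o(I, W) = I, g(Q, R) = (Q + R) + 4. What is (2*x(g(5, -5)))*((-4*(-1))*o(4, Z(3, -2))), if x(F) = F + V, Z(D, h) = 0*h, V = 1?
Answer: 160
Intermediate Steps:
g(Q, R) = 4 + Q + R
Z(D, h) = 0
x(F) = 1 + F (x(F) = F + 1 = 1 + F)
(2*x(g(5, -5)))*((-4*(-1))*o(4, Z(3, -2))) = (2*(1 + (4 + 5 - 5)))*(-4*(-1)*4) = (2*(1 + 4))*(4*4) = (2*5)*16 = 10*16 = 160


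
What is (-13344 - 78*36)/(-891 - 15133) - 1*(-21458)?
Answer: 42982393/2003 ≈ 21459.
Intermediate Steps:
(-13344 - 78*36)/(-891 - 15133) - 1*(-21458) = (-13344 - 2808)/(-16024) + 21458 = -16152*(-1/16024) + 21458 = 2019/2003 + 21458 = 42982393/2003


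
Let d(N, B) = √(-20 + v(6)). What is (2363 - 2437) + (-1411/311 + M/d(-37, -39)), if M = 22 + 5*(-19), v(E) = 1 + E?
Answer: -24425/311 + 73*I*√13/13 ≈ -78.537 + 20.247*I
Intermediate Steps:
M = -73 (M = 22 - 95 = -73)
d(N, B) = I*√13 (d(N, B) = √(-20 + (1 + 6)) = √(-20 + 7) = √(-13) = I*√13)
(2363 - 2437) + (-1411/311 + M/d(-37, -39)) = (2363 - 2437) + (-1411/311 - 73*(-I*√13/13)) = -74 + (-1411*1/311 - (-73)*I*√13/13) = -74 + (-1411/311 + 73*I*√13/13) = -24425/311 + 73*I*√13/13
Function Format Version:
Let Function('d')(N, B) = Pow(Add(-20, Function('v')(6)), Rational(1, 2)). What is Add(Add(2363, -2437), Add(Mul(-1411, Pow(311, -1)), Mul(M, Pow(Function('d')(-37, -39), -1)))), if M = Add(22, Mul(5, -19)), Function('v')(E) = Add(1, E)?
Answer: Add(Rational(-24425, 311), Mul(Rational(73, 13), I, Pow(13, Rational(1, 2)))) ≈ Add(-78.537, Mul(20.247, I))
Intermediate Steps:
M = -73 (M = Add(22, -95) = -73)
Function('d')(N, B) = Mul(I, Pow(13, Rational(1, 2))) (Function('d')(N, B) = Pow(Add(-20, Add(1, 6)), Rational(1, 2)) = Pow(Add(-20, 7), Rational(1, 2)) = Pow(-13, Rational(1, 2)) = Mul(I, Pow(13, Rational(1, 2))))
Add(Add(2363, -2437), Add(Mul(-1411, Pow(311, -1)), Mul(M, Pow(Function('d')(-37, -39), -1)))) = Add(Add(2363, -2437), Add(Mul(-1411, Pow(311, -1)), Mul(-73, Pow(Mul(I, Pow(13, Rational(1, 2))), -1)))) = Add(-74, Add(Mul(-1411, Rational(1, 311)), Mul(-73, Mul(Rational(-1, 13), I, Pow(13, Rational(1, 2)))))) = Add(-74, Add(Rational(-1411, 311), Mul(Rational(73, 13), I, Pow(13, Rational(1, 2))))) = Add(Rational(-24425, 311), Mul(Rational(73, 13), I, Pow(13, Rational(1, 2))))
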